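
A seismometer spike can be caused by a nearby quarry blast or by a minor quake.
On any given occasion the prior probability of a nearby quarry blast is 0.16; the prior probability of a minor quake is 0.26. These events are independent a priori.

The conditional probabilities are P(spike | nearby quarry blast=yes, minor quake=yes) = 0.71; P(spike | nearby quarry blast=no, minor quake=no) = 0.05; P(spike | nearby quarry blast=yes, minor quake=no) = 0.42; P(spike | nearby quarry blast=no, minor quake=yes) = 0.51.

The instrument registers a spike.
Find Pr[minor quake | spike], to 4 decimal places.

For the numerator, keep only minor quake=true terms: 0.111384 + 0.029536 = 0.140920
Denominator P(spike): 0.05×0.84×0.74 + 0.51×0.84×0.26 + 0.42×0.16×0.74 + 0.71×0.16×0.26 = 0.221728
Posterior = 0.140920 / 0.221728 ≈ 0.6356

Pr[minor quake | spike] ≈ 0.6356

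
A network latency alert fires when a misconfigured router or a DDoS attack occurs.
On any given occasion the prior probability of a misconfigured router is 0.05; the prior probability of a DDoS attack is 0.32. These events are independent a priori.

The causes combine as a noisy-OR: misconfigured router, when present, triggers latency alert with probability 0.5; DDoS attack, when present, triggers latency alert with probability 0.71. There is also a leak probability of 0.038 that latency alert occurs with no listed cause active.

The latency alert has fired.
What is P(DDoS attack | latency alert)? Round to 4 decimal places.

Under noisy-OR, P(latency alert | causes) = 1 − (1−0.038)·∏(1−qᵢ) over the active causes.
For the numerator, keep only DDoS attack=true terms: 0.219190 + 0.013768 = 0.232958
Normalizer over all consistent configurations: 0.038*0.95*0.68 + 0.72102*0.95*0.32 + 0.519*0.05*0.68 + 0.86051*0.05*0.32 = 0.275152
Posterior = 0.232958 / 0.275152 ≈ 0.8467

P(DDoS attack | latency alert) ≈ 0.8467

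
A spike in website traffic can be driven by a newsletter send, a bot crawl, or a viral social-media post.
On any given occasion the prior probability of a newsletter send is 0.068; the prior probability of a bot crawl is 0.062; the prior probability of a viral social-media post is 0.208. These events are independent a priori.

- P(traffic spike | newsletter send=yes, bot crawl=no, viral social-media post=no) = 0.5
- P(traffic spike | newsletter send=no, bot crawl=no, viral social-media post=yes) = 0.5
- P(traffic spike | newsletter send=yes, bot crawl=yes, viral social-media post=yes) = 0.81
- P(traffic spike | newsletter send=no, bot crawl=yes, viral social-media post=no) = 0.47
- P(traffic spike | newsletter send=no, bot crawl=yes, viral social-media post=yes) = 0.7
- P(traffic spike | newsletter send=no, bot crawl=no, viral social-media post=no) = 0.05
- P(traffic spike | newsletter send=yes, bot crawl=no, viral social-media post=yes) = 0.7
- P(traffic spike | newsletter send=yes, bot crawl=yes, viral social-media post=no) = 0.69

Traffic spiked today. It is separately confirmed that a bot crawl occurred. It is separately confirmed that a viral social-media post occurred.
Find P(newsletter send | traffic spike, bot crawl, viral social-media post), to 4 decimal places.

P(traffic spike | bot crawl, viral social-media post) = 0.7×0.932 + 0.81×0.068 = 0.652400 + 0.055080 = 0.707480
Of this, 0.055080 comes from 0.81×0.068 (the newsletter send=true cases).
So P(newsletter send | traffic spike, bot crawl, viral social-media post) = 0.055080/0.707480 ≈ 0.0779.

P(newsletter send | traffic spike, bot crawl, viral social-media post) ≈ 0.0779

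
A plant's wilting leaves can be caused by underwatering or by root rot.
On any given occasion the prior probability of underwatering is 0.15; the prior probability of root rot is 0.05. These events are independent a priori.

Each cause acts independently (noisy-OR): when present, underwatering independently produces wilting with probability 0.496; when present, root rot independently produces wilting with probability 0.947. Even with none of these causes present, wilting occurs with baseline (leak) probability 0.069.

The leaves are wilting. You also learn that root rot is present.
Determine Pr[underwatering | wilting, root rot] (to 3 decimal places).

Pr[underwatering | wilting, root rot] ≈ 0.153

Under noisy-OR, P(wilting | causes) = 1 − (1−0.069)·∏(1−qᵢ) over the active causes.
Weight on underwatering=true, given the evidence: 0.975131·0.15 = 0.146270
Denominator P(wilting | root rot): 0.950657·0.85 + 0.975131·0.15 = 0.954328
Posterior = 0.146270 / 0.954328 ≈ 0.153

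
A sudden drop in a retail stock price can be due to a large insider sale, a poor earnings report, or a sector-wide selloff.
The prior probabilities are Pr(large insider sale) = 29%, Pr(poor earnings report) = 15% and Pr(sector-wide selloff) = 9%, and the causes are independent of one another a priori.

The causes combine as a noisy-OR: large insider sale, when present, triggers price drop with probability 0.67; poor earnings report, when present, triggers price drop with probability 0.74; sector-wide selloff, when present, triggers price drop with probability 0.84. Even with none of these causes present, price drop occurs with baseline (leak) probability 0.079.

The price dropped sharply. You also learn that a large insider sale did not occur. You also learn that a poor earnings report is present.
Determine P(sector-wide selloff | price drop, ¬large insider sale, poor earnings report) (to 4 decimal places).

Under noisy-OR, P(price drop | causes) = 1 − (1−0.079)·∏(1−qᵢ) over the active causes.
Numerator (weight on configurations with sector-wide selloff): 0.961686·0.09 = 0.086552
Normalizer over all consistent configurations: 0.76054·0.91 + 0.961686·0.09 = 0.778643
Posterior = 0.086552 / 0.778643 ≈ 0.1112

P(sector-wide selloff | price drop, ¬large insider sale, poor earnings report) ≈ 0.1112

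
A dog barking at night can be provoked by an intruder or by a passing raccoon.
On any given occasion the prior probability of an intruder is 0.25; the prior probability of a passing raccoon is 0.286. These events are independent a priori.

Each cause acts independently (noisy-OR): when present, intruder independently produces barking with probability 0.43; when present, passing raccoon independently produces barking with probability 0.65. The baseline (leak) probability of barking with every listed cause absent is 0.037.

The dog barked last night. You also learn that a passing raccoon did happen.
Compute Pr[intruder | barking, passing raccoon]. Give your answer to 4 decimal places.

Pr[intruder | barking, passing raccoon] ≈ 0.2889

Under noisy-OR, P(barking | causes) = 1 − (1−0.037)·∏(1−qᵢ) over the active causes.
P(barking | passing raccoon) = 0.66295·0.75 + 0.807882·0.25 = 0.497213 + 0.201970 = 0.699183
The intruder-present share is 0.807882·0.25 = 0.201970.
So P(intruder | barking, passing raccoon) = 0.201970/0.699183 ≈ 0.2889.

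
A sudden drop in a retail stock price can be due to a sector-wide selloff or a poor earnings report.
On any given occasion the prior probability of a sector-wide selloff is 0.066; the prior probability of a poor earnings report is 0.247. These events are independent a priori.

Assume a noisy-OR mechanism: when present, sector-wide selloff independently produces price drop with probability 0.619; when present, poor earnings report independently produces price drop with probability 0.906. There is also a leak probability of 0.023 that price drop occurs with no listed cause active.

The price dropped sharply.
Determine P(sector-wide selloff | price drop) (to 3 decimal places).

Under noisy-OR, P(price drop | causes) = 1 − (1−0.023)·∏(1−qᵢ) over the active causes.
By total probability over the 4 (sector-wide selloff, poor earnings report) configurations:
  P(price drop) = 0.023*0.934*0.753 + 0.908162*0.934*0.247 + 0.627763*0.066*0.753 + 0.96501*0.066*0.247
        = 0.016176 + 0.209511 + 0.031199 + 0.015732 = 0.272618
Configurations with sector-wide selloff contribute 0.046931, so
  P(sector-wide selloff | price drop) = 0.046931 / 0.272618 ≈ 0.172

P(sector-wide selloff | price drop) ≈ 0.172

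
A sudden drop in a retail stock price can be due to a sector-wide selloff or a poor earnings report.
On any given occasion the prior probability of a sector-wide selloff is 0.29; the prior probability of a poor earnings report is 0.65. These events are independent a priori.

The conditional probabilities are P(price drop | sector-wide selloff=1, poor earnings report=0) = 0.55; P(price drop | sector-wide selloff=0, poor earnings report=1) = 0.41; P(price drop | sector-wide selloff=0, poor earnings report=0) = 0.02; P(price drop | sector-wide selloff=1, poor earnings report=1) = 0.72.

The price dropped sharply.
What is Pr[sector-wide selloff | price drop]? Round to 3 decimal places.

Pr[sector-wide selloff | price drop] ≈ 0.497

Sum P(price drop|·) weighted by the priors over the 4 (sector-wide selloff, poor earnings report) configurations:
  P(price drop) = 0.02*0.71*0.35 + 0.41*0.71*0.65 + 0.55*0.29*0.35 + 0.72*0.29*0.65
        = 0.004970 + 0.189215 + 0.055825 + 0.135720 = 0.385730
The terms with sector-wide selloff present sum to 0.191545, so
  P(sector-wide selloff | price drop) = 0.191545 / 0.385730 ≈ 0.497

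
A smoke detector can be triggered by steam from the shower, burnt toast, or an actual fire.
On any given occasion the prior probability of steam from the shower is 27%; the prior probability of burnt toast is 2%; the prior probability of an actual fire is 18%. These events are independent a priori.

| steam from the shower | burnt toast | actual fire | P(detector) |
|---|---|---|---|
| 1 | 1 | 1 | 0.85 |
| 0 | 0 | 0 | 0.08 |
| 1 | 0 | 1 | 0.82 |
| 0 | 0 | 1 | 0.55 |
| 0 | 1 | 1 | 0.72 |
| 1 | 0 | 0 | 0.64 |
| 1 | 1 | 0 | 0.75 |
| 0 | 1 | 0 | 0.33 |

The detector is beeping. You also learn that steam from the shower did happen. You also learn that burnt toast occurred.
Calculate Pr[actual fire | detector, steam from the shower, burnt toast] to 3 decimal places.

Pr[actual fire | detector, steam from the shower, burnt toast] ≈ 0.199

P(detector | steam from the shower, burnt toast) = 0.75*0.82 + 0.85*0.18 = 0.615000 + 0.153000 = 0.768000
Of this, 0.153000 comes from 0.85*0.18 (the actual fire=true cases).
P(actual fire | detector, steam from the shower, burnt toast) = 0.153000 / 0.768000 ≈ 0.199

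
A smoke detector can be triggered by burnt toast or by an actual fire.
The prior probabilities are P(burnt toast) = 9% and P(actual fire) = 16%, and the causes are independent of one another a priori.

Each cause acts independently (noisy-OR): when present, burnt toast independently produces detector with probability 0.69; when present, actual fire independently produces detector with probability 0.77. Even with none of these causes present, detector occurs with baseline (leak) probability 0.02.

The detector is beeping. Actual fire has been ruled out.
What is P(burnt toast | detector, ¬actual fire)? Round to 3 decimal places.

Under noisy-OR, P(detector | causes) = 1 − (1−0.02)·∏(1−qᵢ) over the active causes.
Sum P(detector|·) weighted by the priors over both values of burnt toast:
  P(detector | ¬actual fire) = 0.02*0.91 + 0.6962*0.09
        = 0.018200 + 0.062658 = 0.080858
The terms with burnt toast present sum to 0.062658, so
  P(burnt toast | detector, ¬actual fire) = 0.062658 / 0.080858 ≈ 0.775

P(burnt toast | detector, ¬actual fire) ≈ 0.775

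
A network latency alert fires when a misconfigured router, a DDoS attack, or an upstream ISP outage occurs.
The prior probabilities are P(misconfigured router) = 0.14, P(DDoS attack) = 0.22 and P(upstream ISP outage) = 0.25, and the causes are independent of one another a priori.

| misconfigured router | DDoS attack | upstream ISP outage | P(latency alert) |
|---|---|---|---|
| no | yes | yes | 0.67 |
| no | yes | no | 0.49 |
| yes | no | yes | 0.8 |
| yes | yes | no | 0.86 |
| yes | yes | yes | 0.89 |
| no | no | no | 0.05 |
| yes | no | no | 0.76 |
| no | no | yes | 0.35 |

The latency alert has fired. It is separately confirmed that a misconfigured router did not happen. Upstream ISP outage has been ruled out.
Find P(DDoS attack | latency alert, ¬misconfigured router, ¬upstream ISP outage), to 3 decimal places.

P(latency alert | ¬misconfigured router, ¬upstream ISP outage) = 0.05×0.78 + 0.49×0.22 = 0.039000 + 0.107800 = 0.146800
Restricting to configurations with DDoS attack present: 0.49×0.22 = 0.107800.
Hence the posterior is 0.107800/0.146800 ≈ 0.734.

P(DDoS attack | latency alert, ¬misconfigured router, ¬upstream ISP outage) ≈ 0.734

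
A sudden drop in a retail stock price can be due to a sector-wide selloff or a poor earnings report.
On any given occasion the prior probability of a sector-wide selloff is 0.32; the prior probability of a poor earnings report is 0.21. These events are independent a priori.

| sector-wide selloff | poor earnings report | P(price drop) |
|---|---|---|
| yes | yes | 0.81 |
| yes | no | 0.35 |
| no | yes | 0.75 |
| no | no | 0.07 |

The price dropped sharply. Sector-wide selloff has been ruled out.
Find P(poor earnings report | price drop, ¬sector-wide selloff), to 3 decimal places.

P(poor earnings report | price drop, ¬sector-wide selloff) ≈ 0.740

P(price drop | ¬sector-wide selloff) = 0.07·0.79 + 0.75·0.21 = 0.055300 + 0.157500 = 0.212800
Of this, 0.157500 comes from 0.75·0.21 (the poor earnings report=true cases).
So P(poor earnings report | price drop, ¬sector-wide selloff) = 0.157500/0.212800 ≈ 0.740.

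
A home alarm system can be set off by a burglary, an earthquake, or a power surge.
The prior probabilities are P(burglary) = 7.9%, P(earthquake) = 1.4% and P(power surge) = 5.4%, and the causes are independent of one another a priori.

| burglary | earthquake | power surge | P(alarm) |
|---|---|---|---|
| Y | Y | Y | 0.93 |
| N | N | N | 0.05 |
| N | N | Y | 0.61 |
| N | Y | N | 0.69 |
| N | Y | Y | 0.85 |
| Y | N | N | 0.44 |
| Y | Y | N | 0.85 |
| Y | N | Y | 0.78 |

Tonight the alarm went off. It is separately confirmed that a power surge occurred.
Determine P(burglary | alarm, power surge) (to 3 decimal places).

P(burglary | alarm, power surge) ≈ 0.099

Weight on burglary=true, given the evidence: 0.060757 + 0.001029 = 0.061786
The normalizing constant is 0.61*0.921*0.986 + 0.85*0.921*0.014 + 0.78*0.079*0.986 + 0.93*0.079*0.014 = 0.626691
Posterior = 0.061786 / 0.626691 ≈ 0.099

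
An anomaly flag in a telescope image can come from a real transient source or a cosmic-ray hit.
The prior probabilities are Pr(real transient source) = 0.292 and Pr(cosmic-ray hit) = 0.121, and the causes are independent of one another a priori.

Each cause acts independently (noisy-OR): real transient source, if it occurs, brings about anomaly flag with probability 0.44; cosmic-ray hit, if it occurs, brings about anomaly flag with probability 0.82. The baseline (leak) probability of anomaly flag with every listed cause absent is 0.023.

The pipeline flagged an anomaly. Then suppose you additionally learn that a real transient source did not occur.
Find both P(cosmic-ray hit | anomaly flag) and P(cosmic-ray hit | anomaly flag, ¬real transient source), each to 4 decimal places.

Under noisy-OR, P(anomaly flag | causes) = 1 − (1−0.023)·∏(1−qᵢ) over the active causes.
Numerator (weight on configurations with cosmic-ray hit): 0.070602 + 0.031852 = 0.102454
The normalizing constant is 0.023×0.708×0.879 + 0.82414×0.708×0.121 + 0.45288×0.292×0.879 + 0.901518×0.292×0.121 = 0.233008
P(cosmic-ray hit | anomaly flag) = 0.102454/0.233008 ≈ 0.4397

With the extra evidence:
Weight on cosmic-ray hit=true, given the evidence: 0.82414×0.121 = 0.099721
Denominator P(anomaly flag | ¬real transient source): 0.023×0.879 + 0.82414×0.121 = 0.119938
P(cosmic-ray hit | anomaly flag, ¬real transient source) = 0.099721/0.119938 ≈ 0.8314
Ruling out real transient source raises the posterior on cosmic-ray hit — the flip side of explaining away.

P(cosmic-ray hit | anomaly flag) ≈ 0.4397; P(cosmic-ray hit | anomaly flag, ¬real transient source) ≈ 0.8314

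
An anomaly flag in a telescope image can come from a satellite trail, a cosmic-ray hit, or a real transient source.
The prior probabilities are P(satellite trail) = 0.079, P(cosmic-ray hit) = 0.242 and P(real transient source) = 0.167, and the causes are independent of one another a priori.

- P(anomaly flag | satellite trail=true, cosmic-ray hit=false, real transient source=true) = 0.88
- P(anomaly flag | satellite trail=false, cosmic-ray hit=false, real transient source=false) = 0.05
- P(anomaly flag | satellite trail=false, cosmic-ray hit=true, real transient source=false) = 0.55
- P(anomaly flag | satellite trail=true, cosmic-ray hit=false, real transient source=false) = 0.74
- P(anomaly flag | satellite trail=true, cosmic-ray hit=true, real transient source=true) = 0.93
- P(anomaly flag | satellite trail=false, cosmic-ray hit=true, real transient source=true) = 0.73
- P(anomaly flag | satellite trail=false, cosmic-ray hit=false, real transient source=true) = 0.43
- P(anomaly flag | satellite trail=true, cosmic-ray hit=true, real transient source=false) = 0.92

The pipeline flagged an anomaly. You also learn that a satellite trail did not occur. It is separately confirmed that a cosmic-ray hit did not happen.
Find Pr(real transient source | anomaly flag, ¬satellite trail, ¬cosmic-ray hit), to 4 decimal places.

Pr(real transient source | anomaly flag, ¬satellite trail, ¬cosmic-ray hit) ≈ 0.6329

P(anomaly flag | ¬satellite trail, ¬cosmic-ray hit) = 0.05×0.833 + 0.43×0.167 = 0.041650 + 0.071810 = 0.113460
Of this, 0.071810 comes from 0.43×0.167 (the real transient source=true cases).
Hence the posterior is 0.071810/0.113460 ≈ 0.6329.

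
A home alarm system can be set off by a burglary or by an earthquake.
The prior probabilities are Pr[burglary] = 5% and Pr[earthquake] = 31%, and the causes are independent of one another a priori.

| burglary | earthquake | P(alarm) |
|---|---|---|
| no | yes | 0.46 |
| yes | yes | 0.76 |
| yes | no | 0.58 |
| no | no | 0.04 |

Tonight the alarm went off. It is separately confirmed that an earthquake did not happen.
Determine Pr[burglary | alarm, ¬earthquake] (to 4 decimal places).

Pr[burglary | alarm, ¬earthquake] ≈ 0.4328

For the numerator, keep only burglary=true terms: 0.58×0.05 = 0.029000
The normalizing constant is 0.04×0.95 + 0.58×0.05 = 0.067000
Posterior = 0.029000 / 0.067000 ≈ 0.4328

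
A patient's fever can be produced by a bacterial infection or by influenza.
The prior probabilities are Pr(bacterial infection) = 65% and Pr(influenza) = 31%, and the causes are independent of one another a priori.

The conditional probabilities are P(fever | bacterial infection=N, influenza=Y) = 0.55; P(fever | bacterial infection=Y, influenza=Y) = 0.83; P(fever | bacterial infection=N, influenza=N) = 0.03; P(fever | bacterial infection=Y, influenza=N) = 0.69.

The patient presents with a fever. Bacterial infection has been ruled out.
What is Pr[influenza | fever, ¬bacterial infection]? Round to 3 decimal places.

Pr[influenza | fever, ¬bacterial infection] ≈ 0.892

Weight on influenza=true, given the evidence: 0.55×0.31 = 0.170500
The normalizing constant is 0.03×0.69 + 0.55×0.31 = 0.191200
P(influenza | fever, ¬bacterial infection) = 0.170500/0.191200 ≈ 0.892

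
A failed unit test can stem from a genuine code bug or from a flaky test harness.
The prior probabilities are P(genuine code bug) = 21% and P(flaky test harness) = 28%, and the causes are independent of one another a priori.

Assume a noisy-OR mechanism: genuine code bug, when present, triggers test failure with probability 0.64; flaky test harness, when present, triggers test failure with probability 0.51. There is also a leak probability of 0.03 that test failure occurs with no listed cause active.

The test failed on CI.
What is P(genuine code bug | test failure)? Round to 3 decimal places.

P(genuine code bug | test failure) ≈ 0.525

Under noisy-OR, P(test failure | causes) = 1 − (1−0.03)·∏(1−qᵢ) over the active causes.
Weight on genuine code bug=true, given the evidence: 0.098401 + 0.048739 = 0.147140
Denominator P(test failure): 0.03·0.79·0.72 + 0.5247·0.79·0.28 + 0.6508·0.21·0.72 + 0.828892·0.21·0.28 = 0.280268
P(genuine code bug | test failure) = 0.147140/0.280268 ≈ 0.525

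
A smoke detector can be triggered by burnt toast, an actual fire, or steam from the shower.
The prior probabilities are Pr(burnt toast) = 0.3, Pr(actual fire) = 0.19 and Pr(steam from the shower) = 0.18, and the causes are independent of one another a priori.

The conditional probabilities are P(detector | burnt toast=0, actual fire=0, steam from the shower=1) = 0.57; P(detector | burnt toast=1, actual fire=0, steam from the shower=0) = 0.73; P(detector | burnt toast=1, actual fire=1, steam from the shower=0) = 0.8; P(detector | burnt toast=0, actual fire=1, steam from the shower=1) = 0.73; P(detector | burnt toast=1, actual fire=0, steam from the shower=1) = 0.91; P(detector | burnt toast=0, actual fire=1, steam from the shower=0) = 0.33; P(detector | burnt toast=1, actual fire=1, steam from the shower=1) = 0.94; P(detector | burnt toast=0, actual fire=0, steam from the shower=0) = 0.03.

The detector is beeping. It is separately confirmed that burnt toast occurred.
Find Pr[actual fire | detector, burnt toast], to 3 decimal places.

P(detector | burnt toast) = 0.73*0.81*0.82 + 0.91*0.81*0.18 + 0.8*0.19*0.82 + 0.94*0.19*0.18 = 0.484866 + 0.132678 + 0.124640 + 0.032148 = 0.774332
The actual fire-present share is 0.124640 + 0.032148 = 0.156788.
P(actual fire | detector, burnt toast) = 0.156788 / 0.774332 ≈ 0.202

Pr[actual fire | detector, burnt toast] ≈ 0.202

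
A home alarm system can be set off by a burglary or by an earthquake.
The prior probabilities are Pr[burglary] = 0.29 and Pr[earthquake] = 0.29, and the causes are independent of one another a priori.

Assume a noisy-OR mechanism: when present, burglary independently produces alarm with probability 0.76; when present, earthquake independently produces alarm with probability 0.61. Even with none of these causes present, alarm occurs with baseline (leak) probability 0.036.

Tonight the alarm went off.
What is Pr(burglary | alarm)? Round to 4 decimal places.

Pr(burglary | alarm) ≈ 0.6155

Under noisy-OR, P(alarm | causes) = 1 − (1−0.036)·∏(1−qᵢ) over the active causes.
P(alarm) = 0.036·0.71·0.71 + 0.62404·0.71·0.29 + 0.76864·0.29·0.71 + 0.90977·0.29·0.29 = 0.018148 + 0.128490 + 0.158263 + 0.076512 = 0.381413
Restricting to configurations with burglary present: 0.158263 + 0.076512 = 0.234775.
P(burglary | alarm) = 0.234775 / 0.381413 ≈ 0.6155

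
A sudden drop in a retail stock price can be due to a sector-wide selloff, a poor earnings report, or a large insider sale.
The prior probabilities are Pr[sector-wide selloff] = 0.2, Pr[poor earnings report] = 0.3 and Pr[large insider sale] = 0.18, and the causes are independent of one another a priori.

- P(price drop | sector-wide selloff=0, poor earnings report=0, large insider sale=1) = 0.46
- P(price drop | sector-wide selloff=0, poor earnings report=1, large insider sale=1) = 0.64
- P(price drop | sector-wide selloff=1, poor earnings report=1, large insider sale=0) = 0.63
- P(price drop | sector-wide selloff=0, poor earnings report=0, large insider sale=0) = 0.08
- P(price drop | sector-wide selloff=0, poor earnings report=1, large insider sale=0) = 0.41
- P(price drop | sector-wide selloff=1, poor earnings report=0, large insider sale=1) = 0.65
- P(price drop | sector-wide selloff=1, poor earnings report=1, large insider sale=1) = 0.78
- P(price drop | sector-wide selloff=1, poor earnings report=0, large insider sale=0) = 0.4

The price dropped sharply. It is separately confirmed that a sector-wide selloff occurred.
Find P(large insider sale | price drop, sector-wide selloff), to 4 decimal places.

For the numerator, keep only large insider sale=true terms: 0.081900 + 0.042120 = 0.124020
The normalizing constant is 0.4×0.7×0.82 + 0.65×0.7×0.18 + 0.63×0.3×0.82 + 0.78×0.3×0.18 = 0.508600
Posterior = 0.124020 / 0.508600 ≈ 0.2438

P(large insider sale | price drop, sector-wide selloff) ≈ 0.2438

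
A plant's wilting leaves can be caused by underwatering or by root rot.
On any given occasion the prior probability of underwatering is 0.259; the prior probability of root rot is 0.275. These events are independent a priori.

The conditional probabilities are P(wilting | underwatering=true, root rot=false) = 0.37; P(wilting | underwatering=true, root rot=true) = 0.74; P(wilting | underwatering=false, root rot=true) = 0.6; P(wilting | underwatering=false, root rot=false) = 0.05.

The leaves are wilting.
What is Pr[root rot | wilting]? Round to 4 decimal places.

Weight on root rot=true, given the evidence: 0.122265 + 0.052707 = 0.174972
The normalizing constant is 0.05*0.741*0.725 + 0.6*0.741*0.275 + 0.37*0.259*0.725 + 0.74*0.259*0.275 = 0.271310
Posterior = 0.174972 / 0.271310 ≈ 0.6449

Pr[root rot | wilting] ≈ 0.6449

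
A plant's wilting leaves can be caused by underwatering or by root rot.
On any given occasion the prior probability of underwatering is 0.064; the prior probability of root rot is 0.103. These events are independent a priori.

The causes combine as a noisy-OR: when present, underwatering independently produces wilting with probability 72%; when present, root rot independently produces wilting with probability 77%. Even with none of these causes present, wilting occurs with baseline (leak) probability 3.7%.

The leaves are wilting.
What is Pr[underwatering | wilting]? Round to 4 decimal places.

Under noisy-OR, P(wilting | causes) = 1 − (1−0.037)·∏(1−qᵢ) over the active causes.
Enumerate the 4 (underwatering, root rot) configurations and weight by the priors:
  P(wilting) = 0.037·0.936·0.897 + 0.77851·0.936·0.103 + 0.73036·0.064·0.897 + 0.937983·0.064·0.103
        = 0.031065 + 0.075055 + 0.041929 + 0.006183 = 0.154232
Keeping only the underwatering-present terms gives 0.048112, so
  P(underwatering | wilting) = 0.048112 / 0.154232 ≈ 0.3119

Pr[underwatering | wilting] ≈ 0.3119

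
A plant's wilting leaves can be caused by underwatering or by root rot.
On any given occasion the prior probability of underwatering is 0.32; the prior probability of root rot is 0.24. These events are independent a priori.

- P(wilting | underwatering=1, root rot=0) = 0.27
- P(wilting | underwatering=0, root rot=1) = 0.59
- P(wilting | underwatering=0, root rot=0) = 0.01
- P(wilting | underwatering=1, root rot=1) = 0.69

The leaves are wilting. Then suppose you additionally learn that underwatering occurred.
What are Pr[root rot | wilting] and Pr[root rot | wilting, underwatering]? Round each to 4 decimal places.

Pr[root rot | wilting] ≈ 0.6782; Pr[root rot | wilting, underwatering] ≈ 0.4466

P(wilting) = 0.01*0.68*0.76 + 0.59*0.68*0.24 + 0.27*0.32*0.76 + 0.69*0.32*0.24 = 0.005168 + 0.096288 + 0.065664 + 0.052992 = 0.220112
Restricting to configurations with root rot present: 0.096288 + 0.052992 = 0.149280.
So P(root rot | wilting) = 0.149280/0.220112 ≈ 0.6782.

Now also conditioning on underwatering=true:
P(wilting | underwatering) = 0.27×0.76 + 0.69×0.24 = 0.205200 + 0.165600 = 0.370800
Restricting to configurations with root rot present: 0.69×0.24 = 0.165600.
P(root rot | wilting, underwatering) = 0.165600 / 0.370800 ≈ 0.4466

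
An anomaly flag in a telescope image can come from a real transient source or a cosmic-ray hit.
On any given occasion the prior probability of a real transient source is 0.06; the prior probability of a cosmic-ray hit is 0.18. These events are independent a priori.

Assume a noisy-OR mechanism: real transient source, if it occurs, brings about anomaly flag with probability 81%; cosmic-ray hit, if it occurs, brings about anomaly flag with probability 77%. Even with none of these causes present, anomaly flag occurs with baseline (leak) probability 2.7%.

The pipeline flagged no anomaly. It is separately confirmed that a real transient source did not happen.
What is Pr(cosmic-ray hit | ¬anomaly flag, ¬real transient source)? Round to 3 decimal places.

Pr(cosmic-ray hit | ¬anomaly flag, ¬real transient source) ≈ 0.048

Under noisy-OR, P(anomaly flag | causes) = 1 − (1−0.027)·∏(1−qᵢ) over the active causes.
Sum P(¬anomaly flag|·) weighted by the priors over both values of cosmic-ray hit:
  P(¬anomaly flag | ¬real transient source) = 0.973·0.82 + 0.22379·0.18
        = 0.797860 + 0.040282 = 0.838142
Keeping only the cosmic-ray hit-present terms gives 0.040282, so
  P(cosmic-ray hit | ¬anomaly flag, ¬real transient source) = 0.040282 / 0.838142 ≈ 0.048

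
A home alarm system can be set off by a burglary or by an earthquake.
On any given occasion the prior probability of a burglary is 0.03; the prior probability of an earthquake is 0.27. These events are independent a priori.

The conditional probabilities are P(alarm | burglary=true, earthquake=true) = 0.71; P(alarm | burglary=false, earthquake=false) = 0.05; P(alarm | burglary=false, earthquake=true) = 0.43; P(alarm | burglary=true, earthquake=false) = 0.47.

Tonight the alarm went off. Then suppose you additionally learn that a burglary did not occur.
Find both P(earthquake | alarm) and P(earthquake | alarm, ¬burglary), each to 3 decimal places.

Numerator (weight on configurations with earthquake): 0.112617 + 0.005751 = 0.118368
The normalizing constant is 0.05*0.97*0.73 + 0.43*0.97*0.27 + 0.47*0.03*0.73 + 0.71*0.03*0.27 = 0.164066
P(earthquake | alarm) = 0.118368/0.164066 ≈ 0.721

With the extra evidence:
Weight on earthquake=true, given the evidence: 0.43×0.27 = 0.116100
Denominator P(alarm | ¬burglary): 0.05×0.73 + 0.43×0.27 = 0.152600
Posterior = 0.116100 / 0.152600 ≈ 0.761

P(earthquake | alarm) ≈ 0.721; P(earthquake | alarm, ¬burglary) ≈ 0.761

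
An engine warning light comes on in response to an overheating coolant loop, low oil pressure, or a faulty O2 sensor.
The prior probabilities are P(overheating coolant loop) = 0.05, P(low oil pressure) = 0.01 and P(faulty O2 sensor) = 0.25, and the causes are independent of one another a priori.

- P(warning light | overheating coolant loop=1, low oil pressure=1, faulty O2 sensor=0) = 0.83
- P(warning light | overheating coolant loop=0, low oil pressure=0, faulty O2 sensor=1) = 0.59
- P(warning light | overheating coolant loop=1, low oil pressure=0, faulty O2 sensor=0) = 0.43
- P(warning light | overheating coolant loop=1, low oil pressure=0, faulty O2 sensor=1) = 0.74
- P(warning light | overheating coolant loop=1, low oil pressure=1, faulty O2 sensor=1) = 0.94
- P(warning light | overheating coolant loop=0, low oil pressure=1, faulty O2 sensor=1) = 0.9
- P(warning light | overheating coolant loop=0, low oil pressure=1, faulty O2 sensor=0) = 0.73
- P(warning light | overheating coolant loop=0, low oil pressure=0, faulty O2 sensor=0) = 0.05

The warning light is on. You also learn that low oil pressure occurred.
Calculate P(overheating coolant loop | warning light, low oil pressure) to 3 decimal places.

By total probability over the 4 (overheating coolant loop, faulty O2 sensor) configurations:
  P(warning light | low oil pressure) = 0.73*0.95*0.75 + 0.9*0.95*0.25 + 0.83*0.05*0.75 + 0.94*0.05*0.25
        = 0.520125 + 0.213750 + 0.031125 + 0.011750 = 0.776750
Configurations with overheating coolant loop contribute 0.042875, so
  P(overheating coolant loop | warning light, low oil pressure) = 0.042875 / 0.776750 ≈ 0.055

P(overheating coolant loop | warning light, low oil pressure) ≈ 0.055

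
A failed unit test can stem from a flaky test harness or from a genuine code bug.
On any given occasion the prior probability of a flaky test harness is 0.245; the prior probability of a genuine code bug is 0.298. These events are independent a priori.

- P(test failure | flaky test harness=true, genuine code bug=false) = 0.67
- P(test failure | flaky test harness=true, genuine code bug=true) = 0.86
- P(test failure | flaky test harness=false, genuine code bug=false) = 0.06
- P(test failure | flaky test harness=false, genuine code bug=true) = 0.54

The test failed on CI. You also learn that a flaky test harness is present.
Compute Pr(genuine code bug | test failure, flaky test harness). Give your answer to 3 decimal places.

Pr(genuine code bug | test failure, flaky test harness) ≈ 0.353

Weight on genuine code bug=true, given the evidence: 0.86·0.298 = 0.256280
Denominator P(test failure | flaky test harness): 0.67·0.702 + 0.86·0.298 = 0.726620
Posterior = 0.256280 / 0.726620 ≈ 0.353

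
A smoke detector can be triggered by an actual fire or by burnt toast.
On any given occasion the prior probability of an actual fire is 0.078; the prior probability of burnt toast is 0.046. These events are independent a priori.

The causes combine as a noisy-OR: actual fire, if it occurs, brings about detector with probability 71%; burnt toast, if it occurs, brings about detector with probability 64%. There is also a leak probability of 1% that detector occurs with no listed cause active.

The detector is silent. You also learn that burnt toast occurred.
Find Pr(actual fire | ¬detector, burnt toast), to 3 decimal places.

Pr(actual fire | ¬detector, burnt toast) ≈ 0.024

Under noisy-OR, P(detector | causes) = 1 − (1−0.01)·∏(1−qᵢ) over the active causes.
Enumerate both values of actual fire and weight by the priors:
  P(¬detector | burnt toast) = 0.3564*0.922 + 0.103356*0.078
        = 0.328601 + 0.008062 = 0.336663
Keeping only the actual fire-present terms gives 0.008062, so
  P(actual fire | ¬detector, burnt toast) = 0.008062 / 0.336663 ≈ 0.024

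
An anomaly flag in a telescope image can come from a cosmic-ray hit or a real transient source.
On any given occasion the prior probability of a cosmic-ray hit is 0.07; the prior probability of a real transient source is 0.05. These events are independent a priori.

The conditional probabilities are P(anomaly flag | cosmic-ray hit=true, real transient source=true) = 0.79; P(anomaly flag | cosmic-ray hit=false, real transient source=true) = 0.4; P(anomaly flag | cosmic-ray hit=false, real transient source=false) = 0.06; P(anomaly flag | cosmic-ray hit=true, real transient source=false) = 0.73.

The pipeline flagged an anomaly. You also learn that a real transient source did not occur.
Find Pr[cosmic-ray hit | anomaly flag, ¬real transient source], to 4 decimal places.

P(anomaly flag | ¬real transient source) = 0.06*0.93 + 0.73*0.07 = 0.055800 + 0.051100 = 0.106900
Of this, 0.051100 comes from 0.73*0.07 (the cosmic-ray hit=true cases).
So P(cosmic-ray hit | anomaly flag, ¬real transient source) = 0.051100/0.106900 ≈ 0.4780.

Pr[cosmic-ray hit | anomaly flag, ¬real transient source] ≈ 0.4780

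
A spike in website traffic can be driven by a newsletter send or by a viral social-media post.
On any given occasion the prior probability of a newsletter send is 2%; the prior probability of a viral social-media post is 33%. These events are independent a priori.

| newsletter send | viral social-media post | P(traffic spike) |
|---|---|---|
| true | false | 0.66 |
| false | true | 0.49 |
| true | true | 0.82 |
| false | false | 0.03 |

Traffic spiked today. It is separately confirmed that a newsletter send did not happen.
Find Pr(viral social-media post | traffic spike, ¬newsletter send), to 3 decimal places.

Pr(viral social-media post | traffic spike, ¬newsletter send) ≈ 0.889

Numerator (weight on configurations with viral social-media post): 0.49×0.33 = 0.161700
Normalizer over all consistent configurations: 0.03×0.67 + 0.49×0.33 = 0.181800
Posterior = 0.161700 / 0.181800 ≈ 0.889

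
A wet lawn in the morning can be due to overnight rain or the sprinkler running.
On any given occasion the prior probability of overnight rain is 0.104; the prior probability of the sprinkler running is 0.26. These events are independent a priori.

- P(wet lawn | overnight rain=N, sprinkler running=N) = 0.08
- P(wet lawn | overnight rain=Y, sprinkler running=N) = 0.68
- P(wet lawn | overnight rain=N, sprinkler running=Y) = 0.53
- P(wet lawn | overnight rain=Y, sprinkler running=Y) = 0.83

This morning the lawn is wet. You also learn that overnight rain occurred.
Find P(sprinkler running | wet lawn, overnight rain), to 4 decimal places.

P(wet lawn | overnight rain) = 0.68·0.74 + 0.83·0.26 = 0.503200 + 0.215800 = 0.719000
Of this, 0.215800 comes from 0.83·0.26 (the sprinkler running=true cases).
So P(sprinkler running | wet lawn, overnight rain) = 0.215800/0.719000 ≈ 0.3001.

P(sprinkler running | wet lawn, overnight rain) ≈ 0.3001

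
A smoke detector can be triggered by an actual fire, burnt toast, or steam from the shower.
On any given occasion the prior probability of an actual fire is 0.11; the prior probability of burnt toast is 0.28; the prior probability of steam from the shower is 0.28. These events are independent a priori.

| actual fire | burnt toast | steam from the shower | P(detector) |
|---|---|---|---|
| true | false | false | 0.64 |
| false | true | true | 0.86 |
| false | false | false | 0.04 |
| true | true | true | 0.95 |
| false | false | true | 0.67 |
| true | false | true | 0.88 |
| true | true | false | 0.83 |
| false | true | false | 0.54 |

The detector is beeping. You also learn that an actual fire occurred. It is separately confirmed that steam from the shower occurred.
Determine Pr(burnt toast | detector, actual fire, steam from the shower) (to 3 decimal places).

Pr(burnt toast | detector, actual fire, steam from the shower) ≈ 0.296

P(detector | actual fire, steam from the shower) = 0.88*0.72 + 0.95*0.28 = 0.633600 + 0.266000 = 0.899600
Of this, 0.266000 comes from 0.95*0.28 (the burnt toast=true cases).
So P(burnt toast | detector, actual fire, steam from the shower) = 0.266000/0.899600 ≈ 0.296.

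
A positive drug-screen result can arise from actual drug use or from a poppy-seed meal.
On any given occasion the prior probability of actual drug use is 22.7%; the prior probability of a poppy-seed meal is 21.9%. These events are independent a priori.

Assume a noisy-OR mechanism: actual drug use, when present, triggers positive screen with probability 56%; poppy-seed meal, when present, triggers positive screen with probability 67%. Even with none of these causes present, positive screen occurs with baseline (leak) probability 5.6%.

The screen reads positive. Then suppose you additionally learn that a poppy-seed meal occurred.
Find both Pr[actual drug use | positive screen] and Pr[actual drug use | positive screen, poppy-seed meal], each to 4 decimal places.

Under noisy-OR, P(positive screen | causes) = 1 − (1−0.056)·∏(1−qᵢ) over the active causes.
P(positive screen) = 0.056×0.773×0.781 + 0.68848×0.773×0.219 + 0.58464×0.227×0.781 + 0.862931×0.227×0.219 = 0.033808 + 0.116551 + 0.103649 + 0.042899 = 0.296907
The actual drug use-present share is 0.103649 + 0.042899 = 0.146548.
Hence the posterior is 0.146548/0.296907 ≈ 0.4936.

Now condition on the additional information:
Sum P(positive screen|·) weighted by the priors over both values of actual drug use:
  P(positive screen | poppy-seed meal) = 0.68848*0.773 + 0.862931*0.227
        = 0.532195 + 0.195885 = 0.728080
The terms with actual drug use present sum to 0.195885, so
  P(actual drug use | positive screen, poppy-seed meal) = 0.195885 / 0.728080 ≈ 0.2690
The drop from 0.4936 to 0.2690 is the explaining-away (discounting) effect.

Pr[actual drug use | positive screen] ≈ 0.4936; Pr[actual drug use | positive screen, poppy-seed meal] ≈ 0.2690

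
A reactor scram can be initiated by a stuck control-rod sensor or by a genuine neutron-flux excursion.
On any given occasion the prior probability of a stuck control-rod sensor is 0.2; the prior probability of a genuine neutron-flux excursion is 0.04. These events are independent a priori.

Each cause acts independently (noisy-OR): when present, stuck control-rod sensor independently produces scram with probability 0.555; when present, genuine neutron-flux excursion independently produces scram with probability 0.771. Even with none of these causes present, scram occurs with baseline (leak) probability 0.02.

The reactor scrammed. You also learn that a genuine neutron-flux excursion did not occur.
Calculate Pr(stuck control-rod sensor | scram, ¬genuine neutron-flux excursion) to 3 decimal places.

Under noisy-OR, P(scram | causes) = 1 − (1−0.02)·∏(1−qᵢ) over the active causes.
P(scram | ¬genuine neutron-flux excursion) = 0.02·0.8 + 0.5639·0.2 = 0.016000 + 0.112780 = 0.128780
The stuck control-rod sensor-present share is 0.5639·0.2 = 0.112780.
So P(stuck control-rod sensor | scram, ¬genuine neutron-flux excursion) = 0.112780/0.128780 ≈ 0.876.

Pr(stuck control-rod sensor | scram, ¬genuine neutron-flux excursion) ≈ 0.876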